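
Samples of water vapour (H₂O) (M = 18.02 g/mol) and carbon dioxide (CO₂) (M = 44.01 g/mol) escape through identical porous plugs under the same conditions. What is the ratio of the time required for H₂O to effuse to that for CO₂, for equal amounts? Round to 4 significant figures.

0.6399

From Graham's law, t_H₂O/t_CO₂ = √(M_H₂O/M_CO₂) = √(18.02/44.01) = √0.4095 = 0.6399.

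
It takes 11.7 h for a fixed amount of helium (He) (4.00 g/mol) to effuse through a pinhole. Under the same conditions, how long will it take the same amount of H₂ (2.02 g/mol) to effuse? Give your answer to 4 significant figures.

8.314 h

Since effusion rate ∝ 1/√M, t_H₂/t_He = √(M_H₂/M_He) = √(2.02/4.00) = √0.5050 = 0.7106.
So the time for H₂ is 11.7 × 0.7106 = 8.314 h.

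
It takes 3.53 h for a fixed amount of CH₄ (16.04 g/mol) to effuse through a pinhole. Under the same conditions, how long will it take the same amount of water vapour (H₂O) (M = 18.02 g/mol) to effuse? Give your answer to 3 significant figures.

3.74 h

Graham's law gives t_H₂O/t_CH₄ = √(M_H₂O/M_CH₄) = √(18.02/16.04) = √1.123 = 1.060.
So the time for H₂O is 3.53 × 1.060 = 3.74 h.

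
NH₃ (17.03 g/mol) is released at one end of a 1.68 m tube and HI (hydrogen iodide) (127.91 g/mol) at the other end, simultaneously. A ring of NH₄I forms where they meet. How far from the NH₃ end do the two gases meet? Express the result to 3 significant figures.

1.23 m

The fronts meet when d_NH₃ + d_HI = L with d_NH₃/d_HI = √(M_HI/M_NH₃) (Graham's law). Here √(M_HI/M_NH₃) = √(127.91/17.03) = 2.741.
With d_NH₃ + d_HI = 1.68 m, d_HI = 1.68/(1 + 2.741) = 0.4491 m.
d_NH₃ = 1.68 − 0.4491 = 1.23 m.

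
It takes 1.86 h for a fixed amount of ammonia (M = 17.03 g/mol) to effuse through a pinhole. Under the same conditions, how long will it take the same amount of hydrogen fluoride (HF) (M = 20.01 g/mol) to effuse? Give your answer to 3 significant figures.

2.02 h

Graham's law gives t_HF/t_NH₃ = √(M_HF/M_NH₃) = √(20.01/17.03) = √1.175 = 1.084.
So the time for HF is 1.86 × 1.084 = 2.02 h.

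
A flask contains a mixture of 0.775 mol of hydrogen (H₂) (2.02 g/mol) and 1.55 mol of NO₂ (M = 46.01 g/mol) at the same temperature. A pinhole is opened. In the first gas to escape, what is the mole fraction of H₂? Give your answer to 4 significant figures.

Effusion rate of each component ∝ n_i/√M_i (partial pressure × 1/√M).
Mole fraction of H₂ in the effusate = (n_H₂/√M_H₂) / (n_H₂/√M_H₂ + n_NO₂/√M_NO₂)
= (0.775/√2.02) / (0.775/√2.02 + 1.55/√46.01) = 0.5453/(0.5453 + 0.2285) = 0.7047.

0.7047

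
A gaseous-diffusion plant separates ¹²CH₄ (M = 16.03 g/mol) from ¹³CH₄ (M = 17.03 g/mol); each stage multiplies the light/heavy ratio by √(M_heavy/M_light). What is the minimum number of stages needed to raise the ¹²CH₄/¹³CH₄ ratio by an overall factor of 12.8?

85

Single-stage factor α = √(17.03/16.03), so ln α = ½ ln(1.06238) = 0.03026.
Need α^N ≥ 12.8 ⇒ N ≥ ln(12.8) / ln α = 2.549 / 0.03026 = 84.26.
Minimum whole number of stages: N = 85.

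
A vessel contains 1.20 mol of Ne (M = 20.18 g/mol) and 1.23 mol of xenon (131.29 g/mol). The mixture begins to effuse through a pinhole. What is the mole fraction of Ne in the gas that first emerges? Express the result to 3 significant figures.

0.713

The effusion rate of species i is ∝ p_i/√M_i ∝ n_i/√M_i.
Mole fraction of Ne in the effusate = (n_Ne/√M_Ne) / (n_Ne/√M_Ne + n_Xe/√M_Xe)
= (1.20/√20.18) / (1.20/√20.18 + 1.23/√131.29) = 0.2671/(0.2671 + 0.1073) = 0.713.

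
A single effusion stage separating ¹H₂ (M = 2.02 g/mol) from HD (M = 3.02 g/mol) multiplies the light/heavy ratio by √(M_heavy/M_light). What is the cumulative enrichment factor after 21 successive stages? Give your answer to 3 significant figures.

68.2

After 21 stages the ratio has grown by (√(3.02/2.02))^21 = (3.02/2.02)^(21/2).
= 1.49505^(21/2) = 68.2.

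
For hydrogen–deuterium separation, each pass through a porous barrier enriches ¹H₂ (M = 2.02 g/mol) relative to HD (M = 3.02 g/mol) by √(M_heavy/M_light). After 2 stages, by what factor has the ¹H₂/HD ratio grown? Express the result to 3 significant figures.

1.50

After 2 stages the ratio has grown by (√(3.02/2.02))^2 = (3.02/2.02)^(2/2).
= 1.49505^1 = 1.50.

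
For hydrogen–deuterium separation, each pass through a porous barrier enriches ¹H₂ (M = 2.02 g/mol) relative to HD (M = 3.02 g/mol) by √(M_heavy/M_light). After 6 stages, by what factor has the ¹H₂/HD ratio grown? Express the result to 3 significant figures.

Each stage multiplies the ratio by α = √(3.02/2.02), so after 6 stages the overall factor is α^6 = (3.02/2.02)^(6/2).
= 1.49505^3 = 3.34.

3.34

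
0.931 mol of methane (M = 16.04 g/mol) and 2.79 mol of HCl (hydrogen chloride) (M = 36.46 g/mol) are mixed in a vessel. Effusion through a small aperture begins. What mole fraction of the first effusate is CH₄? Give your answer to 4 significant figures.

The effusion rate of species i is ∝ p_i/√M_i ∝ n_i/√M_i.
Mole fraction of CH₄ in the effusate = (n_CH₄/√M_CH₄) / (n_CH₄/√M_CH₄ + n_HCl/√M_HCl)
= (0.931/√16.04) / (0.931/√16.04 + 2.79/√36.46) = 0.2325/(0.2325 + 0.4621) = 0.3347.

0.3347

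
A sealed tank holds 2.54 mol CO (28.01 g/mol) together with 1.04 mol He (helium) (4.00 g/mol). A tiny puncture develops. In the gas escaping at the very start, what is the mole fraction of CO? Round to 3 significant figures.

0.480

The effusion rate of species i is ∝ p_i/√M_i ∝ n_i/√M_i.
So x_CO in the escaping gas = (n_CO/√M_CO) / Σ(n_i/√M_i)
= (2.54/√28.01) / (2.54/√28.01 + 1.04/√4.00) = 0.4799/(0.4799 + 0.5200) = 0.480.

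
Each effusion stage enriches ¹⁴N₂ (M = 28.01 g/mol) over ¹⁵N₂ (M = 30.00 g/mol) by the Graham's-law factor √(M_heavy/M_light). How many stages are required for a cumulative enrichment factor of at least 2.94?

32

Per stage α = (30.00/28.01)^(1/2) = 1.07105^0.5, giving ln α = 0.03432.
Need α^N ≥ 2.94 ⇒ N ≥ ln(2.94) / ln α = 1.078 / 0.03432 = 31.42.
Minimum whole number of stages: N = 32.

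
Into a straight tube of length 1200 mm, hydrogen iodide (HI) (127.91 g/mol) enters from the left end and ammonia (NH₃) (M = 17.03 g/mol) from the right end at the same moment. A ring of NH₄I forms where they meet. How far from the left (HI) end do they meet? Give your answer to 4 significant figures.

320.8 mm

Distances travelled in equal time are proportional to diffusion rates, so d_HI/d_NH₃ = √(M_NH₃/M_HI) = √(17.03/127.91) = 0.3649.
With d_HI + d_NH₃ = 1200 mm, d_NH₃ = 1200/(1 + 0.3649) = 879.2 mm.
d_HI = 1200 − 879.2 = 320.8 mm.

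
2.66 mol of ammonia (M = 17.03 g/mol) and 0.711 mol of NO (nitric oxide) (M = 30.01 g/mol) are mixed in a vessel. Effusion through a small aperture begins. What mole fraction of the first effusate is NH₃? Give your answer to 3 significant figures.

Effusion rate of each component ∝ n_i/√M_i (partial pressure × 1/√M).
So x_NH₃ in the escaping gas = (n_NH₃/√M_NH₃) / Σ(n_i/√M_i)
= (2.66/√17.03) / (2.66/√17.03 + 0.711/√30.01) = 0.6446/(0.6446 + 0.1298) = 0.832.

0.832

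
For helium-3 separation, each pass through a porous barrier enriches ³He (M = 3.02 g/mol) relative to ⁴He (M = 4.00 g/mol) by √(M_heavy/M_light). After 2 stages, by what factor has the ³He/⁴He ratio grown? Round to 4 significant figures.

1.325

The single-stage factor is √(M_heavy/M_light), so 2 stages give [√(4.00/3.02)]^2 = (4.00/3.02)^(2/2).
= 1.32450^1 = 1.325.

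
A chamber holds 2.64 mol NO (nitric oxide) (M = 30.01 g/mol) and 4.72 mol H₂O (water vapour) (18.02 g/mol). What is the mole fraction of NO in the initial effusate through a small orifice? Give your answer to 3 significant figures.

Rate_i ∝ x_i/√M_i (Graham's law weighted by mole fraction), so the effusate composition follows n_i/√M_i.
So x_NO in the escaping gas = (n_NO/√M_NO) / Σ(n_i/√M_i)
= (2.64/√30.01) / (2.64/√30.01 + 4.72/√18.02) = 0.4819/(0.4819 + 1.112) = 0.302.

0.302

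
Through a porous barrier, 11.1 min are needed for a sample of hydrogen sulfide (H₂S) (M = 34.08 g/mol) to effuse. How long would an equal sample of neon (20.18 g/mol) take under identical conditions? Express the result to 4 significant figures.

8.541 min

By Graham's law, t_Ne/t_H₂S = √(M_Ne/M_H₂S) = √(20.18/34.08) = √0.5921 = 0.7695.
So the time for Ne is 11.1 × 0.7695 = 8.541 min.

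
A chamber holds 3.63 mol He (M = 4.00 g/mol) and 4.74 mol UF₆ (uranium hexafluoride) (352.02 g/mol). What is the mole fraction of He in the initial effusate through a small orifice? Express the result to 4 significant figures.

0.8778

Each component's effusion rate ∝ (its partial pressure)·(1/√M) ∝ n_i/√M_i.
So x_He in the escaping gas = (n_He/√M_He) / Σ(n_i/√M_i)
= (3.63/√4.00) / (3.63/√4.00 + 4.74/√352.02) = 1.815/(1.815 + 0.2526) = 0.8778.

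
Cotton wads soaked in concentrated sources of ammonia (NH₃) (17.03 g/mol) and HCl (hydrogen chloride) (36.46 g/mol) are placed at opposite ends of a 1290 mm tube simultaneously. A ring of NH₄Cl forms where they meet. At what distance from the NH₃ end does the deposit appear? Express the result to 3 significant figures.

Graham's law gives d_NH₃/d_HCl = rate_NH₃/rate_HCl = √(M_HCl/M_NH₃) = √(36.46/17.03) = 1.463.
With d_NH₃ + d_HCl = 1290 mm, d_HCl = 1290/(1 + 1.463) = 523.7 mm.
d_NH₃ = 1290 − 523.7 = 766 mm.

766 mm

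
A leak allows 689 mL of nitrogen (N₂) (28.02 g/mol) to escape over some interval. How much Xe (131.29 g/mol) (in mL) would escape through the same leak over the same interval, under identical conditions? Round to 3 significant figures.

318 mL

Using Graham's law: rate_Xe/rate_N₂ = √(M_N₂/M_Xe) = √(28.02/131.29) = √0.2134 = 0.4620.
So the volume for Xe is 689 × 0.4620 = 318 mL.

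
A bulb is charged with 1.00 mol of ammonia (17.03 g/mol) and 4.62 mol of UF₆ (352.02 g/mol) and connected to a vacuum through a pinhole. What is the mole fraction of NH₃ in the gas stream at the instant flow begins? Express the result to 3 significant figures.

0.496

The effusion rate of species i is ∝ p_i/√M_i ∝ n_i/√M_i.
x_NH₃(eff) = (n_NH₃/√M_NH₃) / (n_NH₃/√M_NH₃ + n_UF₆/√M_UF₆)
= (1.00/√17.03) / (1.00/√17.03 + 4.62/√352.02) = 0.2423/(0.2423 + 0.2462) = 0.496.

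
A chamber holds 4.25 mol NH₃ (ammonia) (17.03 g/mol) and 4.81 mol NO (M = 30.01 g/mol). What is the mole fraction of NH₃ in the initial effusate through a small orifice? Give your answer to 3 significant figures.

0.540

Effusion rate of each component ∝ n_i/√M_i (partial pressure × 1/√M).
x_NH₃(eff) = (n_NH₃/√M_NH₃) / (n_NH₃/√M_NH₃ + n_NO/√M_NO)
= (4.25/√17.03) / (4.25/√17.03 + 4.81/√30.01) = 1.030/(1.030 + 0.8780) = 0.540.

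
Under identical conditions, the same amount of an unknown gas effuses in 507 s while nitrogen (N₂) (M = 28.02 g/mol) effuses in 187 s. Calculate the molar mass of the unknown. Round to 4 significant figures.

206.0 g/mol

From Graham's law, t_X/t_N₂ = √(M_X/M_N₂).
507/187 = 2.711 = √(M_X/28.02)
M_X = 28.02 × 2.711² = 28.02 × 7.351 = 206.0 g/mol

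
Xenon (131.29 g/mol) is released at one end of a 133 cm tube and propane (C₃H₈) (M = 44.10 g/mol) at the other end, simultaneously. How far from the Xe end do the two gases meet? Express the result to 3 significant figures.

Distances travelled in equal time are proportional to diffusion rates, so d_Xe/d_C₃H₈ = √(M_C₃H₈/M_Xe) = √(44.10/131.29) = 0.5796.
With d_Xe + d_C₃H₈ = 133 cm, d_C₃H₈ = 133/(1 + 0.5796) = 84.20 cm.
d_Xe = 133 − 84.20 = 48.8 cm.

48.8 cm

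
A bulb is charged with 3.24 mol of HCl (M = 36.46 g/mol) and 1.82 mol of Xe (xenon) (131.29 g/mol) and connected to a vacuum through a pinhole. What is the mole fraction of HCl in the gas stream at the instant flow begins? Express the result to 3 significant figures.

The effusion rate of species i is ∝ p_i/√M_i ∝ n_i/√M_i.
Mole fraction of HCl in the effusate = (n_HCl/√M_HCl) / (n_HCl/√M_HCl + n_Xe/√M_Xe)
= (3.24/√36.46) / (3.24/√36.46 + 1.82/√131.29) = 0.5366/(0.5366 + 0.1588) = 0.772.

0.772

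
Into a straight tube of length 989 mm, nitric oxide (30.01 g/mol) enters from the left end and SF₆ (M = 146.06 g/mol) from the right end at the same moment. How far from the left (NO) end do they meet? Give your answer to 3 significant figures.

681 mm

Distances travelled in equal time are proportional to diffusion rates, so d_NO/d_SF₆ = √(M_SF₆/M_NO) = √(146.06/30.01) = 2.206.
With d_NO + d_SF₆ = 989 mm, d_SF₆ = 989/(1 + 2.206) = 308.5 mm.
d_NO = 989 − 308.5 = 681 mm.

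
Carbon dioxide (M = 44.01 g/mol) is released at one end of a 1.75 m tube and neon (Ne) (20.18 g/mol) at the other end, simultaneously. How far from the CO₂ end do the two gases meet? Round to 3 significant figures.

In equal time, each gas travels a distance ∝ its rate ∝ 1/√M, so d_CO₂/d_Ne = √(M_Ne/M_CO₂) = √(20.18/44.01) = 0.6772.
With d_CO₂ + d_Ne = 1.75 m, d_Ne = 1.75/(1 + 0.6772) = 1.043 m.
d_CO₂ = 1.75 − 1.043 = 0.707 m.

0.707 m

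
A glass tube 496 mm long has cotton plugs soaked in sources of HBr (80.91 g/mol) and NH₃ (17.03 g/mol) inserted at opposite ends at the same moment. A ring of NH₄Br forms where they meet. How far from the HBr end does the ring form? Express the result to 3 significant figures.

156 mm

In equal time, each gas travels a distance ∝ its rate ∝ 1/√M, so d_HBr/d_NH₃ = √(M_NH₃/M_HBr) = √(17.03/80.91) = 0.4588.
With d_HBr + d_NH₃ = 496 mm, d_NH₃ = 496/(1 + 0.4588) = 340.0 mm.
d_HBr = 496 − 340.0 = 156 mm.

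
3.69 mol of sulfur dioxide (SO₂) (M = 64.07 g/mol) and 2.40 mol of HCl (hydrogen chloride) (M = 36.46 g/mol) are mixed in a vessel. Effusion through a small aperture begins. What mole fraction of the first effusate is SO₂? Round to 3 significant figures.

Each component's effusion rate ∝ (its partial pressure)·(1/√M) ∝ n_i/√M_i.
Mole fraction of SO₂ in the effusate = (n_SO₂/√M_SO₂) / (n_SO₂/√M_SO₂ + n_HCl/√M_HCl)
= (3.69/√64.07) / (3.69/√64.07 + 2.40/√36.46) = 0.4610/(0.4610 + 0.3975) = 0.537.

0.537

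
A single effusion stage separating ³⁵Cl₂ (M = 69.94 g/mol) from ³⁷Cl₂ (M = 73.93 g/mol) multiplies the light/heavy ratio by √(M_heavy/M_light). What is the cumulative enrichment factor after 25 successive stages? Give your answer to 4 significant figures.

2.001

Overall factor = α^25 with α = √(73.93/69.94), i.e. (73.93/69.94)^(25/2).
= 1.05705^(25/2) = 2.001.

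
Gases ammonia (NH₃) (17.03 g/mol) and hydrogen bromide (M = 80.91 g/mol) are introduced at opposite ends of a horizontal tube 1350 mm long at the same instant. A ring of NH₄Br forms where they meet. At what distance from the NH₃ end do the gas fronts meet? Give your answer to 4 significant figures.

925.4 mm

The fronts meet when d_NH₃ + d_HBr = L with d_NH₃/d_HBr = √(M_HBr/M_NH₃) (Graham's law). Here √(M_HBr/M_NH₃) = √(80.91/17.03) = 2.180.
With d_NH₃ + d_HBr = 1350 mm, d_HBr = 1350/(1 + 2.180) = 424.6 mm.
d_NH₃ = 1350 − 424.6 = 925.4 mm.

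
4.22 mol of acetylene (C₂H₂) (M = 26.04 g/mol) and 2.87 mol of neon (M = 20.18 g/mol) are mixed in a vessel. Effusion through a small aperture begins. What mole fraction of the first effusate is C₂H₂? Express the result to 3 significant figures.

The effusion rate of species i is ∝ p_i/√M_i ∝ n_i/√M_i.
Mole fraction of C₂H₂ in the effusate = (n_C₂H₂/√M_C₂H₂) / (n_C₂H₂/√M_C₂H₂ + n_Ne/√M_Ne)
= (4.22/√26.04) / (4.22/√26.04 + 2.87/√20.18) = 0.8270/(0.8270 + 0.6389) = 0.564.

0.564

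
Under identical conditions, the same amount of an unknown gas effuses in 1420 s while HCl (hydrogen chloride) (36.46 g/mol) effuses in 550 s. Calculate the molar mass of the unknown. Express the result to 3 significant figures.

243 g/mol

Using Graham's law: t_X/t_HCl = √(M_X/M_HCl).
1420/550 = 2.582 = √(M_X/36.46)
M_X = 36.46 × 2.582² = 36.46 × 6.666 = 243 g/mol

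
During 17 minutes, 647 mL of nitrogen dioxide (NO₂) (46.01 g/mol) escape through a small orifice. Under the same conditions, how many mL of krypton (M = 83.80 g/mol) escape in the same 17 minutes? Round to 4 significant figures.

479.4 mL

From Graham's law, rate_Kr/rate_NO₂ = √(M_NO₂/M_Kr) = √(46.01/83.80) = √0.5490 = 0.7410.
So the volume for Kr is 647 × 0.7410 = 479.4 mL.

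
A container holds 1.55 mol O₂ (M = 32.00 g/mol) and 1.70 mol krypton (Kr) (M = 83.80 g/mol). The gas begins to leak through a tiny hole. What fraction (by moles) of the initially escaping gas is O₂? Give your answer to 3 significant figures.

0.596

Rate_i ∝ x_i/√M_i (Graham's law weighted by mole fraction), so the effusate composition follows n_i/√M_i.
x_O₂(eff) = (n_O₂/√M_O₂) / (n_O₂/√M_O₂ + n_Kr/√M_Kr)
= (1.55/√32.00) / (1.55/√32.00 + 1.70/√83.80) = 0.2740/(0.2740 + 0.1857) = 0.596.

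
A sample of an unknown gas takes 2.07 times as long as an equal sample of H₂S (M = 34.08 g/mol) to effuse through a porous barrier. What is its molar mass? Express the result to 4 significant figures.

From Graham's law, t_X/t_H₂S = √(M_X/M_H₂S).
2.07 = √(M_X/34.08)
M_X = 34.08 × 2.07² = 34.08 × 4.285 = 146.0 g/mol

146.0 g/mol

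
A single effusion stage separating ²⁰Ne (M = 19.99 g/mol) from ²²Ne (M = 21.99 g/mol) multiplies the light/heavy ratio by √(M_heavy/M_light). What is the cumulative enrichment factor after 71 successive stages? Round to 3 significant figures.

29.5

Overall factor = α^71 with α = √(21.99/19.99), i.e. (21.99/19.99)^(71/2).
= 1.10005^(71/2) = 29.5.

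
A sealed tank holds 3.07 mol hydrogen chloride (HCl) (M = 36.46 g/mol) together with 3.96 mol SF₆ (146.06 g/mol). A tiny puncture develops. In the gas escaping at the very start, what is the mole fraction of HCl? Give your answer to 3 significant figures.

Effusion rate of each component ∝ n_i/√M_i (partial pressure × 1/√M).
x_HCl(eff) = (n_HCl/√M_HCl) / (n_HCl/√M_HCl + n_SF₆/√M_SF₆)
= (3.07/√36.46) / (3.07/√36.46 + 3.96/√146.06) = 0.5084/(0.5084 + 0.3277) = 0.608.

0.608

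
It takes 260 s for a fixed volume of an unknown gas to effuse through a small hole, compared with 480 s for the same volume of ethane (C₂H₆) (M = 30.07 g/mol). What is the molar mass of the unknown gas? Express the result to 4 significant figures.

By Graham's law, t_X/t_C₂H₆ = √(M_X/M_C₂H₆).
260/480 = 0.5417 = √(M_X/30.07)
M_X = 30.07 × 0.5417² = 30.07 × 0.2934 = 8.823 g/mol

8.823 g/mol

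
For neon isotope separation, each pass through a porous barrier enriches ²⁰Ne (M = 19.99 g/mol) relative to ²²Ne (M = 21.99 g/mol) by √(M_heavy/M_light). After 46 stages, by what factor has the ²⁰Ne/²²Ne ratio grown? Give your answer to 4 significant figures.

The single-stage factor is √(M_heavy/M_light), so 46 stages give [√(21.99/19.99)]^46 = (21.99/19.99)^(46/2).
= 1.10005^23 = 8.964.

8.964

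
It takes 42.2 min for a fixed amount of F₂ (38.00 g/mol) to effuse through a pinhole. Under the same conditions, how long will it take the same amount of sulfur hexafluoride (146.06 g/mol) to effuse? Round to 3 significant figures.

Graham's law gives t_SF₆/t_F₂ = √(M_SF₆/M_F₂) = √(146.06/38.00) = √3.844 = 1.961.
So the time for SF₆ is 42.2 × 1.961 = 82.7 min.

82.7 min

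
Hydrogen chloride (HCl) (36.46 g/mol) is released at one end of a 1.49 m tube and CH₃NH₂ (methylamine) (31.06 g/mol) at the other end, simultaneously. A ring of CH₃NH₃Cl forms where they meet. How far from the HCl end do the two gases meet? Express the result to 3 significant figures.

Distances travelled in equal time are proportional to diffusion rates, so d_HCl/d_CH₃NH₂ = √(M_CH₃NH₂/M_HCl) = √(31.06/36.46) = 0.9230.
With d_HCl + d_CH₃NH₂ = 1.49 m, d_CH₃NH₂ = 1.49/(1 + 0.9230) = 0.7748 m.
d_HCl = 1.49 − 0.7748 = 0.715 m.

0.715 m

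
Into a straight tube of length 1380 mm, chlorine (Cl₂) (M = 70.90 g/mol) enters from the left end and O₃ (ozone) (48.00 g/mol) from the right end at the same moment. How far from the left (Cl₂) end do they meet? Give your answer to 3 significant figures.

623 mm

In equal time, each gas travels a distance ∝ its rate ∝ 1/√M, so d_Cl₂/d_O₃ = √(M_O₃/M_Cl₂) = √(48.00/70.90) = 0.8228.
With d_Cl₂ + d_O₃ = 1380 mm, d_O₃ = 1380/(1 + 0.8228) = 757.1 mm.
d_Cl₂ = 1380 − 757.1 = 623 mm.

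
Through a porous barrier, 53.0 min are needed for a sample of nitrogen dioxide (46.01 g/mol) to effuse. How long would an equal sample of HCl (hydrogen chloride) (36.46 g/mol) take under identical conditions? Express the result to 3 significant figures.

From Graham's law, t_HCl/t_NO₂ = √(M_HCl/M_NO₂) = √(36.46/46.01) = √0.7924 = 0.8902.
So the time for HCl is 53.0 × 0.8902 = 47.2 min.

47.2 min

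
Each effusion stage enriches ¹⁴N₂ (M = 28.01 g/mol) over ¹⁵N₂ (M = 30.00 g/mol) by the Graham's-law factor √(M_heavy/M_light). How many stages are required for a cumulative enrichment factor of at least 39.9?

Per stage α = (30.00/28.01)^(1/2) = 1.07105^0.5, giving ln α = 0.03432.
Need α^N ≥ 39.9 ⇒ N ≥ ln(39.9) / ln α = 3.686 / 0.03432 = 107.42.
Rounding up, N = 108 stages.

108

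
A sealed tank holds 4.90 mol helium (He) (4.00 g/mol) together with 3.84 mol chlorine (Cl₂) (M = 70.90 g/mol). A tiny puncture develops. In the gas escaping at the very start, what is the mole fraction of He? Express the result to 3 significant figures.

Rate_i ∝ x_i/√M_i (Graham's law weighted by mole fraction), so the effusate composition follows n_i/√M_i.
Mole fraction of He in the effusate = (n_He/√M_He) / (n_He/√M_He + n_Cl₂/√M_Cl₂)
= (4.90/√4.00) / (4.90/√4.00 + 3.84/√70.90) = 2.450/(2.450 + 0.4560) = 0.843.

0.843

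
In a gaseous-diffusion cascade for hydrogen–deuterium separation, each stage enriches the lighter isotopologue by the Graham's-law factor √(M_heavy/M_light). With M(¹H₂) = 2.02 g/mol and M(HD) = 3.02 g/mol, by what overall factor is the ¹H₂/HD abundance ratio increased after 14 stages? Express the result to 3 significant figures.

16.7

The single-stage factor is √(M_heavy/M_light), so 14 stages give [√(3.02/2.02)]^14 = (3.02/2.02)^(14/2).
= 1.49505^7 = 16.7.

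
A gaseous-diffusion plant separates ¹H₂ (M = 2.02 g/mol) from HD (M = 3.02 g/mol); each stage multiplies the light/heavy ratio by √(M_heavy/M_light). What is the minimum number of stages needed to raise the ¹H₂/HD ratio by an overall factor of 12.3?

13

Single-stage factor α = √(3.02/2.02), so ln α = ½ ln(1.49505) = 0.2011.
Need α^N ≥ 12.3 ⇒ N ≥ ln(12.3) / ln α = 2.510 / 0.2011 = 12.48.
Minimum whole number of stages: N = 13.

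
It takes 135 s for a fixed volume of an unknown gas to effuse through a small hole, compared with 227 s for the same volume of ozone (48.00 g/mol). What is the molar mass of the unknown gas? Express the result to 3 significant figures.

Graham's law gives t_X/t_O₃ = √(M_X/M_O₃).
135/227 = 0.5947 = √(M_X/48.00)
M_X = 48.00 × 0.5947² = 48.00 × 0.3537 = 17.0 g/mol

17.0 g/mol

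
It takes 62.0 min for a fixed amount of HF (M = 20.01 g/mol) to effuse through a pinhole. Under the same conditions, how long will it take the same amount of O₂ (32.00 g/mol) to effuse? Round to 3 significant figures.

Graham's law gives t_O₂/t_HF = √(M_O₂/M_HF) = √(32.00/20.01) = √1.599 = 1.265.
So the time for O₂ is 62.0 × 1.265 = 78.4 min.

78.4 min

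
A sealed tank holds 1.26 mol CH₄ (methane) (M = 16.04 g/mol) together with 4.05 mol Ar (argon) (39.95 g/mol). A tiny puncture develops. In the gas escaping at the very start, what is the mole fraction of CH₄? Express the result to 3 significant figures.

0.329

The effusion rate of species i is ∝ p_i/√M_i ∝ n_i/√M_i.
Mole fraction of CH₄ in the effusate = (n_CH₄/√M_CH₄) / (n_CH₄/√M_CH₄ + n_Ar/√M_Ar)
= (1.26/√16.04) / (1.26/√16.04 + 4.05/√39.95) = 0.3146/(0.3146 + 0.6408) = 0.329.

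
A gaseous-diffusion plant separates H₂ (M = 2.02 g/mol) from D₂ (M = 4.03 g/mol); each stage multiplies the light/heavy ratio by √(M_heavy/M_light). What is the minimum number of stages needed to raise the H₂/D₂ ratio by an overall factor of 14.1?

8

With α = √(4.03/2.02) per stage, ln α = ½ ln(1.99505) = 0.3453.
Need α^N ≥ 14.1 ⇒ N ≥ ln(14.1) / ln α = 2.646 / 0.3453 = 7.66.
Rounding up, N = 8 stages.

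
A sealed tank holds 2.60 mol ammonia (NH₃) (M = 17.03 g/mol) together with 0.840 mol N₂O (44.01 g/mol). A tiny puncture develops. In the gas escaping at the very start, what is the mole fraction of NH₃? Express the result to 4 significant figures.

Effusion rate of each component ∝ n_i/√M_i (partial pressure × 1/√M).
x_NH₃(eff) = (n_NH₃/√M_NH₃) / (n_NH₃/√M_NH₃ + n_N₂O/√M_N₂O)
= (2.60/√17.03) / (2.60/√17.03 + 0.840/√44.01) = 0.6300/(0.6300 + 0.1266) = 0.8327.

0.8327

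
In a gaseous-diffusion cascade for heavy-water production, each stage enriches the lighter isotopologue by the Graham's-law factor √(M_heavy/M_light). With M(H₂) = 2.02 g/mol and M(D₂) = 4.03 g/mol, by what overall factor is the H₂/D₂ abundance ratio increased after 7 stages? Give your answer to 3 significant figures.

11.2

Each stage multiplies the ratio by α = √(4.03/2.02), so after 7 stages the overall factor is α^7 = (4.03/2.02)^(7/2).
= 1.99505^(7/2) = 11.2.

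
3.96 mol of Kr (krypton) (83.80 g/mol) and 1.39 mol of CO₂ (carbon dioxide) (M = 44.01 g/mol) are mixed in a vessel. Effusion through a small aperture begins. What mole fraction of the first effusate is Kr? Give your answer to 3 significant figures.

0.674

The effusion rate of species i is ∝ p_i/√M_i ∝ n_i/√M_i.
Mole fraction of Kr in the effusate = (n_Kr/√M_Kr) / (n_Kr/√M_Kr + n_CO₂/√M_CO₂)
= (3.96/√83.80) / (3.96/√83.80 + 1.39/√44.01) = 0.4326/(0.4326 + 0.2095) = 0.674.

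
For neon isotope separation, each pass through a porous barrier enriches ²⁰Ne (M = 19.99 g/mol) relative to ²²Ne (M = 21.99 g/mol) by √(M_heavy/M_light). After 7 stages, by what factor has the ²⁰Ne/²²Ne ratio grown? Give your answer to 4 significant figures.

Overall factor = α^7 with α = √(21.99/19.99), i.e. (21.99/19.99)^(7/2).
= 1.10005^(7/2) = 1.396.

1.396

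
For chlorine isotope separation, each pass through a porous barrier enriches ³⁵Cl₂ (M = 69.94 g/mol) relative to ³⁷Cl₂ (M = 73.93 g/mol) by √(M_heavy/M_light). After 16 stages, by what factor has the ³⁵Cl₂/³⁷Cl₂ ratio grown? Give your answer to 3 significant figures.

Overall factor = α^16 with α = √(73.93/69.94), i.e. (73.93/69.94)^(16/2).
= 1.05705^8 = 1.56.

1.56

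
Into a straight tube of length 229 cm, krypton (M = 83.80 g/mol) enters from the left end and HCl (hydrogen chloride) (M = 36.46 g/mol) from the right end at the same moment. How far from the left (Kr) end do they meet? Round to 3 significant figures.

91.0 cm

Graham's law gives d_Kr/d_HCl = rate_Kr/rate_HCl = √(M_HCl/M_Kr) = √(36.46/83.80) = 0.6596.
With d_Kr + d_HCl = 229 cm, d_HCl = 229/(1 + 0.6596) = 138.0 cm.
d_Kr = 229 − 138.0 = 91.0 cm.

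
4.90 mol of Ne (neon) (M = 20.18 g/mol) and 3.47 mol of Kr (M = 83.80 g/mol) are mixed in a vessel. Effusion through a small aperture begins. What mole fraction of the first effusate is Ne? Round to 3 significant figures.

The effusion rate of species i is ∝ p_i/√M_i ∝ n_i/√M_i.
Mole fraction of Ne in the effusate = (n_Ne/√M_Ne) / (n_Ne/√M_Ne + n_Kr/√M_Kr)
= (4.90/√20.18) / (4.90/√20.18 + 3.47/√83.80) = 1.091/(1.091 + 0.3791) = 0.742.

0.742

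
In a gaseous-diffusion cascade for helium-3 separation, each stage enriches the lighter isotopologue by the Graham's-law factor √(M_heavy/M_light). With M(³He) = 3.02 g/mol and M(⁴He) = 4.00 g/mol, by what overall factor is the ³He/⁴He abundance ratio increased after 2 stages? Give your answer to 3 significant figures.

Each stage multiplies the ratio by α = √(4.00/3.02), so after 2 stages the overall factor is α^2 = (4.00/3.02)^(2/2).
= 1.32450^1 = 1.32.

1.32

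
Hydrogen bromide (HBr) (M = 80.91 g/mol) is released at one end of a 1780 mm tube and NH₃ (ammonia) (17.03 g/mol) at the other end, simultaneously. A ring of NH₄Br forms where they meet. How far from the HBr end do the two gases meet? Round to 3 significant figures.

560 mm

Graham's law gives d_HBr/d_NH₃ = rate_HBr/rate_NH₃ = √(M_NH₃/M_HBr) = √(17.03/80.91) = 0.4588.
With d_HBr + d_NH₃ = 1780 mm, d_NH₃ = 1780/(1 + 0.4588) = 1220 mm.
d_HBr = 1780 − 1220 = 560 mm.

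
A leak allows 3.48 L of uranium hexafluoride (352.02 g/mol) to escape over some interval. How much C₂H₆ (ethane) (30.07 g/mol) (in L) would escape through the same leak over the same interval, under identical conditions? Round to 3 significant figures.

11.9 L

Using Graham's law: rate_C₂H₆/rate_UF₆ = √(M_UF₆/M_C₂H₆) = √(352.02/30.07) = √11.71 = 3.422.
So the volume for C₂H₆ is 3.48 × 3.422 = 11.9 L.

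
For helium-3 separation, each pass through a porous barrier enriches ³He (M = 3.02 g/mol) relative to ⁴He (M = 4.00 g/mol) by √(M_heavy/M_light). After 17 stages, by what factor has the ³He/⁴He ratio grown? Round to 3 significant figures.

Overall factor = α^17 with α = √(4.00/3.02), i.e. (4.00/3.02)^(17/2).
= 1.32450^(17/2) = 10.9.

10.9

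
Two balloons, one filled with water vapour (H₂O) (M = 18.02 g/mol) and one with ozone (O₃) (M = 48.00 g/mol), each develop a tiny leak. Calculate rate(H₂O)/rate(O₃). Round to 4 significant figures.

1.632

Since effusion rate ∝ 1/√M, rate_H₂O/rate_O₃ = √(M_O₃/M_H₂O) = √(48.00/18.02) = √2.664 = 1.632.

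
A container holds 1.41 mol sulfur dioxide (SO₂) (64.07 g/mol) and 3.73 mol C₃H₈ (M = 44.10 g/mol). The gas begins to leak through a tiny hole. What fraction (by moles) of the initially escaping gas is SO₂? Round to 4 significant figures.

The effusion rate of species i is ∝ p_i/√M_i ∝ n_i/√M_i.
So x_SO₂ in the escaping gas = (n_SO₂/√M_SO₂) / Σ(n_i/√M_i)
= (1.41/√64.07) / (1.41/√64.07 + 3.73/√44.10) = 0.1762/(0.1762 + 0.5617) = 0.2387.

0.2387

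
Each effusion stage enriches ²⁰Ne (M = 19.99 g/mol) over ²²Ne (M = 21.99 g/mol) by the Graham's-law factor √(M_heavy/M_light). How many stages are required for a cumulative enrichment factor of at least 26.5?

With α = √(21.99/19.99) per stage, ln α = ½ ln(1.10005) = 0.04768.
Need α^N ≥ 26.5 ⇒ N ≥ ln(26.5) / ln α = 3.277 / 0.04768 = 68.74.
Minimum whole number of stages: N = 69.

69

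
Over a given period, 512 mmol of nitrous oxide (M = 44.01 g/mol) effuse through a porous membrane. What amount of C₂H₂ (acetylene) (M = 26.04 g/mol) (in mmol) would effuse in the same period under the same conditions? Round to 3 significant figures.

From Graham's law, rate_C₂H₂/rate_N₂O = √(M_N₂O/M_C₂H₂) = √(44.01/26.04) = √1.690 = 1.300.
So the amount for C₂H₂ is 512 × 1.300 = 666 mmol.

666 mmol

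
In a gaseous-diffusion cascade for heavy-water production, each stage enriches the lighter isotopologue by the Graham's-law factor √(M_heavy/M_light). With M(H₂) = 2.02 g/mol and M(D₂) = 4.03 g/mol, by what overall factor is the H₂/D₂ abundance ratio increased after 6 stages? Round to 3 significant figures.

7.94

The single-stage factor is √(M_heavy/M_light), so 6 stages give [√(4.03/2.02)]^6 = (4.03/2.02)^(6/2).
= 1.99505^3 = 7.94.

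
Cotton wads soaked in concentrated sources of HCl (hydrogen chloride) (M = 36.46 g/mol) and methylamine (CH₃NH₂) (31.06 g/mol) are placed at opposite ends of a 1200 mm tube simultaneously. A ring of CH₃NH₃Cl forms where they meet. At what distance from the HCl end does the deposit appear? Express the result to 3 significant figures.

The fronts meet when d_HCl + d_CH₃NH₂ = L with d_HCl/d_CH₃NH₂ = √(M_CH₃NH₂/M_HCl) (Graham's law). Here √(M_CH₃NH₂/M_HCl) = √(31.06/36.46) = 0.9230.
With d_HCl + d_CH₃NH₂ = 1200 mm, d_CH₃NH₂ = 1200/(1 + 0.9230) = 624.0 mm.
d_HCl = 1200 − 624.0 = 576 mm.

576 mm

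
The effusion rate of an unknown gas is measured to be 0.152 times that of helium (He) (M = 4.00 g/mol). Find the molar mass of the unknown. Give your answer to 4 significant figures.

By Graham's law, rate_X/rate_He = √(M_He/M_X).
0.152 = √(4.00/M_X)
M_X = 4.00 / 0.152² = 4.00 / 0.02310 = 173.1 g/mol

173.1 g/mol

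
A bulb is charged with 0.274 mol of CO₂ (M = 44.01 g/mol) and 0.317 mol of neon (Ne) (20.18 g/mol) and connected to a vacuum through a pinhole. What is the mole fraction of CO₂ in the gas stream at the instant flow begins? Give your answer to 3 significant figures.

0.369

Rate_i ∝ x_i/√M_i (Graham's law weighted by mole fraction), so the effusate composition follows n_i/√M_i.
x_CO₂(eff) = (n_CO₂/√M_CO₂) / (n_CO₂/√M_CO₂ + n_Ne/√M_Ne)
= (0.274/√44.01) / (0.274/√44.01 + 0.317/√20.18) = 0.04130/(0.04130 + 0.07057) = 0.369.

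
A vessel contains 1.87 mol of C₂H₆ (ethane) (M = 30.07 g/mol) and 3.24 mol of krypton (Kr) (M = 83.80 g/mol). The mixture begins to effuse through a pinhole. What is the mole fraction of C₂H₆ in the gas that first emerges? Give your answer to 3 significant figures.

0.491

The effusion rate of species i is ∝ p_i/√M_i ∝ n_i/√M_i.
x_C₂H₆(eff) = (n_C₂H₆/√M_C₂H₆) / (n_C₂H₆/√M_C₂H₆ + n_Kr/√M_Kr)
= (1.87/√30.07) / (1.87/√30.07 + 3.24/√83.80) = 0.3410/(0.3410 + 0.3539) = 0.491.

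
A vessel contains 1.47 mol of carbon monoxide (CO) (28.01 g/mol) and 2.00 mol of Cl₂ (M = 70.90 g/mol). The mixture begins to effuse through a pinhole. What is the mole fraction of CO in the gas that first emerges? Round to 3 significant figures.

The effusion rate of species i is ∝ p_i/√M_i ∝ n_i/√M_i.
So x_CO in the escaping gas = (n_CO/√M_CO) / Σ(n_i/√M_i)
= (1.47/√28.01) / (1.47/√28.01 + 2.00/√70.90) = 0.2778/(0.2778 + 0.2375) = 0.539.

0.539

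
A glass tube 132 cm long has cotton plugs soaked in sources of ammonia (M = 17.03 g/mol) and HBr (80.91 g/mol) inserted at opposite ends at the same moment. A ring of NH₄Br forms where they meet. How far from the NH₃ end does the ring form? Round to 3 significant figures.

Distances travelled in equal time are proportional to diffusion rates, so d_NH₃/d_HBr = √(M_HBr/M_NH₃) = √(80.91/17.03) = 2.180.
With d_NH₃ + d_HBr = 132 cm, d_HBr = 132/(1 + 2.180) = 41.51 cm.
d_NH₃ = 132 − 41.51 = 90.5 cm.

90.5 cm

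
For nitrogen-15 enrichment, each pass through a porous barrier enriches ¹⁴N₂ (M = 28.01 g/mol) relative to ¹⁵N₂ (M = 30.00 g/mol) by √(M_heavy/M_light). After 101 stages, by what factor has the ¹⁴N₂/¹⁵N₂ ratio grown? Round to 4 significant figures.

Each stage multiplies the ratio by α = √(30.00/28.01), so after 101 stages the overall factor is α^101 = (30.00/28.01)^(101/2).
= 1.07105^(101/2) = 32.01.

32.01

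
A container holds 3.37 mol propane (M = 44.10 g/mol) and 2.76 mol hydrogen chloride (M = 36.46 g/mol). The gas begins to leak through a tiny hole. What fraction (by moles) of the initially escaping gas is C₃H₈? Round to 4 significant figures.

The effusion rate of species i is ∝ p_i/√M_i ∝ n_i/√M_i.
Mole fraction of C₃H₈ in the effusate = (n_C₃H₈/√M_C₃H₈) / (n_C₃H₈/√M_C₃H₈ + n_HCl/√M_HCl)
= (3.37/√44.10) / (3.37/√44.10 + 2.76/√36.46) = 0.5075/(0.5075 + 0.4571) = 0.5261.

0.5261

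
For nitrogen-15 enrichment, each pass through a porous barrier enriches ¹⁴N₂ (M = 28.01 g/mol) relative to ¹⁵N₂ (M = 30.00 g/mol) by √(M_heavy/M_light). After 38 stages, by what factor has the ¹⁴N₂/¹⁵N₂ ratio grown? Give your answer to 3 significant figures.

3.68

The single-stage factor is √(M_heavy/M_light), so 38 stages give [√(30.00/28.01)]^38 = (30.00/28.01)^(38/2).
= 1.07105^19 = 3.68.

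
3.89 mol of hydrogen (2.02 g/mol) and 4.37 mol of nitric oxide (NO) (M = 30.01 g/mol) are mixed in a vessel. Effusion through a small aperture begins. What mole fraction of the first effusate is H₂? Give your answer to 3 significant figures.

0.774

Rate_i ∝ x_i/√M_i (Graham's law weighted by mole fraction), so the effusate composition follows n_i/√M_i.
x_H₂(eff) = (n_H₂/√M_H₂) / (n_H₂/√M_H₂ + n_NO/√M_NO)
= (3.89/√2.02) / (3.89/√2.02 + 4.37/√30.01) = 2.737/(2.737 + 0.7977) = 0.774.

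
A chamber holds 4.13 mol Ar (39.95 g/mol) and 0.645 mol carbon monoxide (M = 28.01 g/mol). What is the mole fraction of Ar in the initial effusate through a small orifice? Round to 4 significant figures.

0.8428

The effusion rate of species i is ∝ p_i/√M_i ∝ n_i/√M_i.
So x_Ar in the escaping gas = (n_Ar/√M_Ar) / Σ(n_i/√M_i)
= (4.13/√39.95) / (4.13/√39.95 + 0.645/√28.01) = 0.6534/(0.6534 + 0.1219) = 0.8428.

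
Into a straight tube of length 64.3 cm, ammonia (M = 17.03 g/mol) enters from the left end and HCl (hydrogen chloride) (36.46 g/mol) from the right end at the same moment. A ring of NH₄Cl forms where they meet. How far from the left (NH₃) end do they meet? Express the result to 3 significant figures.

Distances travelled in equal time are proportional to diffusion rates, so d_NH₃/d_HCl = √(M_HCl/M_NH₃) = √(36.46/17.03) = 1.463.
With d_NH₃ + d_HCl = 64.3 cm, d_HCl = 64.3/(1 + 1.463) = 26.10 cm.
d_NH₃ = 64.3 − 26.10 = 38.2 cm.

38.2 cm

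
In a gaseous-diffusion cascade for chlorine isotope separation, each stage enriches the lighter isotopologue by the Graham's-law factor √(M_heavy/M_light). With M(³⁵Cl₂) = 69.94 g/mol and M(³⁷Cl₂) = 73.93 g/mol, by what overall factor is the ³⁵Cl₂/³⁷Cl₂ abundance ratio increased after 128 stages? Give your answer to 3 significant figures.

After 128 stages the ratio has grown by (√(73.93/69.94))^128 = (73.93/69.94)^(128/2).
= 1.05705^64 = 34.8.

34.8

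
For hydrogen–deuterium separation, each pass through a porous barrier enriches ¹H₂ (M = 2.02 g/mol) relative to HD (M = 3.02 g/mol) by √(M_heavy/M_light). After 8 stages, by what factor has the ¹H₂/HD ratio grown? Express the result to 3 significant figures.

The single-stage factor is √(M_heavy/M_light), so 8 stages give [√(3.02/2.02)]^8 = (3.02/2.02)^(8/2).
= 1.49505^4 = 5.00.

5.00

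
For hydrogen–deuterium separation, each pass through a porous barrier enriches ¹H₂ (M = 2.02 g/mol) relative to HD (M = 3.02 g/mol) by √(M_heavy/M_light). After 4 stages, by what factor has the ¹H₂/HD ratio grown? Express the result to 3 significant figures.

After 4 stages the ratio has grown by (√(3.02/2.02))^4 = (3.02/2.02)^(4/2).
= 1.49505^2 = 2.24.

2.24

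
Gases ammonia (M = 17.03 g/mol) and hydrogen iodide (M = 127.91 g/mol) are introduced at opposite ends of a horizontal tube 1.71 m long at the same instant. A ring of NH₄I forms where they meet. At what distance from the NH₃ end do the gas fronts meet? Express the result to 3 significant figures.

1.25 m

The fronts meet when d_NH₃ + d_HI = L with d_NH₃/d_HI = √(M_HI/M_NH₃) (Graham's law). Here √(M_HI/M_NH₃) = √(127.91/17.03) = 2.741.
With d_NH₃ + d_HI = 1.71 m, d_HI = 1.71/(1 + 2.741) = 0.4571 m.
d_NH₃ = 1.71 − 0.4571 = 1.25 m.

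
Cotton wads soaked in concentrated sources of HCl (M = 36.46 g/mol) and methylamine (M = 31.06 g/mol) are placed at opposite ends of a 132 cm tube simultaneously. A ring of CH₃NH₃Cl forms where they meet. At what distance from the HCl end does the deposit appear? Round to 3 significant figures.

63.4 cm

Distances travelled in equal time are proportional to diffusion rates, so d_HCl/d_CH₃NH₂ = √(M_CH₃NH₂/M_HCl) = √(31.06/36.46) = 0.9230.
With d_HCl + d_CH₃NH₂ = 132 cm, d_CH₃NH₂ = 132/(1 + 0.9230) = 68.64 cm.
d_HCl = 132 − 68.64 = 63.4 cm.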